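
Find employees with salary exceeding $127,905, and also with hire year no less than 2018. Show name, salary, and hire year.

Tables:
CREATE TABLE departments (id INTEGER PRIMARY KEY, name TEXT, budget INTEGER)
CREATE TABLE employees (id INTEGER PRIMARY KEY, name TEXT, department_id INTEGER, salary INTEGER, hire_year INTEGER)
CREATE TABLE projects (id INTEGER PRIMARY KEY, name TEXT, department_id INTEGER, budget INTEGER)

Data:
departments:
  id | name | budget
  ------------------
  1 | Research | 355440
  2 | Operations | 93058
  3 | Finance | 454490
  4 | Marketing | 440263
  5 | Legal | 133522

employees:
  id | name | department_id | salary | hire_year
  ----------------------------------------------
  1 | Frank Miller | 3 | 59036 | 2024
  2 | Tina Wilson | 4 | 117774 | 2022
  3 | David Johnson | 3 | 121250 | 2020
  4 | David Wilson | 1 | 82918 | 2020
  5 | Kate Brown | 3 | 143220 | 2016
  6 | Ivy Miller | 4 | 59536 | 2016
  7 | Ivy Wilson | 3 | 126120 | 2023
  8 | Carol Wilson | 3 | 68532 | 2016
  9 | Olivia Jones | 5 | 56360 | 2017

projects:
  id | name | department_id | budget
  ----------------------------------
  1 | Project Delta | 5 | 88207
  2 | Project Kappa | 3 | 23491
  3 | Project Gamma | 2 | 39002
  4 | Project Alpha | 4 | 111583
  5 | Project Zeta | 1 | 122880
SELECT name, salary, hire_year FROM employees WHERE salary > 127905 AND hire_year >= 2018

Execution result:
(no rows)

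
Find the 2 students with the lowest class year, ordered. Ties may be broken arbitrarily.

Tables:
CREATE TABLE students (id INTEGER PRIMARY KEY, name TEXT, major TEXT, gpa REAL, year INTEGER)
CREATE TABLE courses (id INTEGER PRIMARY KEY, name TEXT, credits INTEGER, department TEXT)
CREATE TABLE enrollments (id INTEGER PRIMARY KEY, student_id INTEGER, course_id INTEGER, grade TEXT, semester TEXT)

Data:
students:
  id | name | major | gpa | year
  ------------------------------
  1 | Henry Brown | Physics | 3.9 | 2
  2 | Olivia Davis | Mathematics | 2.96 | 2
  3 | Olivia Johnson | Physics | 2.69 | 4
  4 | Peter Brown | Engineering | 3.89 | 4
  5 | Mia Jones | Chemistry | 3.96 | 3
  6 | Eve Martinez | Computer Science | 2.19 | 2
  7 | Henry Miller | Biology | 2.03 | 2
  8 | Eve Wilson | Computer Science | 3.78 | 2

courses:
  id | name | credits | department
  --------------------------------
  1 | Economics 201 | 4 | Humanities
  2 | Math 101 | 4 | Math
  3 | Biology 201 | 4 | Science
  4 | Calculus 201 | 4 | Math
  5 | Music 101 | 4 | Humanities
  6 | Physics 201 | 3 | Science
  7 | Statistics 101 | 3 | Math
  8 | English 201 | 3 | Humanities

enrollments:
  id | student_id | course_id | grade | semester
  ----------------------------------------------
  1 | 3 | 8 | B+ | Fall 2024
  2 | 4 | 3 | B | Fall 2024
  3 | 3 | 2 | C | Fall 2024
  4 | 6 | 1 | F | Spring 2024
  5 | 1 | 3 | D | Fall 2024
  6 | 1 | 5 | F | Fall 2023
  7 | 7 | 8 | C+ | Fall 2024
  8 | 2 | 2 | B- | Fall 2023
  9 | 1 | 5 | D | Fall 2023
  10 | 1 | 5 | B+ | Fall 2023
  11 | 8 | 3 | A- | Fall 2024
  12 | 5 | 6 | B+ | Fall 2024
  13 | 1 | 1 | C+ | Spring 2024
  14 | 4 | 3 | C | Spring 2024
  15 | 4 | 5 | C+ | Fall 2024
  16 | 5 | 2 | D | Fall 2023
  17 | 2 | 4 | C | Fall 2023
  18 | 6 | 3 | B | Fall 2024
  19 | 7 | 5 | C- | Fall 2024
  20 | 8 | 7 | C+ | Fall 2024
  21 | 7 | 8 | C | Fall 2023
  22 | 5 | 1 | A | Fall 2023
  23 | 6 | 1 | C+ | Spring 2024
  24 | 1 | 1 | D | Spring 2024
SELECT name, year FROM students ORDER BY year ASC LIMIT 2

Execution result:
name | year
Henry Brown | 2
Olivia Davis | 2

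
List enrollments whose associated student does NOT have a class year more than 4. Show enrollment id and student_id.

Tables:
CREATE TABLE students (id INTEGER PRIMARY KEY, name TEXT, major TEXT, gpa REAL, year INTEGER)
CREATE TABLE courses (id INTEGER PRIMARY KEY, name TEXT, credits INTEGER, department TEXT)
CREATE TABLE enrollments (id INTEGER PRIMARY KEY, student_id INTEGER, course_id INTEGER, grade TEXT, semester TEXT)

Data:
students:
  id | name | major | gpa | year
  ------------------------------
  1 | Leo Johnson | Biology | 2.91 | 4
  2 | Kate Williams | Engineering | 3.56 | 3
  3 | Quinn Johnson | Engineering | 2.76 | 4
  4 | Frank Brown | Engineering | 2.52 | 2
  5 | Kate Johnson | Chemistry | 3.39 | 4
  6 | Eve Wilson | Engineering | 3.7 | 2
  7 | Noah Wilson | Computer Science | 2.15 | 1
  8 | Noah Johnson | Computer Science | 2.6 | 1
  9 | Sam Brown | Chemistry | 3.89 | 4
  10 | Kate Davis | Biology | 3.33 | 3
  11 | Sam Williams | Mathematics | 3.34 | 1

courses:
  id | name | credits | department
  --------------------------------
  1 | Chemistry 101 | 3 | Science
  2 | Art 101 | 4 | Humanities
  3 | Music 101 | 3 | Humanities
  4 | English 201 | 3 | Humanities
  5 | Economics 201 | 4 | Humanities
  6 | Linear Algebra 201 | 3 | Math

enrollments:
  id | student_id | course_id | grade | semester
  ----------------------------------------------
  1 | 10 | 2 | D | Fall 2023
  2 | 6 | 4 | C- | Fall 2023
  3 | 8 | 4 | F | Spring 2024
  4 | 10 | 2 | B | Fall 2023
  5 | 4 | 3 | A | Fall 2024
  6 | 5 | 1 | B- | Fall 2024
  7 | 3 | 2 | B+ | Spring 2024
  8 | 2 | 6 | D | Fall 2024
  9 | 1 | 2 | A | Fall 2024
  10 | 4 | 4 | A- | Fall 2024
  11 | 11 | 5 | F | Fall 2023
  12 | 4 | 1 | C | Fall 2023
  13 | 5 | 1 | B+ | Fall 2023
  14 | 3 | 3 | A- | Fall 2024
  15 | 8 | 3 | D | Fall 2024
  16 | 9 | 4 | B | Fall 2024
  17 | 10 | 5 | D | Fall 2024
SELECT id, student_id FROM enrollments WHERE student_id NOT IN (SELECT id FROM students WHERE year > 4)

Execution result:
id | student_id
1 | 10
2 | 6
3 | 8
4 | 10
5 | 4
6 | 5
7 | 3
8 | 2
9 | 1
10 | 4
11 | 11
12 | 4
13 | 5
14 | 3
15 | 8
16 | 9
17 | 10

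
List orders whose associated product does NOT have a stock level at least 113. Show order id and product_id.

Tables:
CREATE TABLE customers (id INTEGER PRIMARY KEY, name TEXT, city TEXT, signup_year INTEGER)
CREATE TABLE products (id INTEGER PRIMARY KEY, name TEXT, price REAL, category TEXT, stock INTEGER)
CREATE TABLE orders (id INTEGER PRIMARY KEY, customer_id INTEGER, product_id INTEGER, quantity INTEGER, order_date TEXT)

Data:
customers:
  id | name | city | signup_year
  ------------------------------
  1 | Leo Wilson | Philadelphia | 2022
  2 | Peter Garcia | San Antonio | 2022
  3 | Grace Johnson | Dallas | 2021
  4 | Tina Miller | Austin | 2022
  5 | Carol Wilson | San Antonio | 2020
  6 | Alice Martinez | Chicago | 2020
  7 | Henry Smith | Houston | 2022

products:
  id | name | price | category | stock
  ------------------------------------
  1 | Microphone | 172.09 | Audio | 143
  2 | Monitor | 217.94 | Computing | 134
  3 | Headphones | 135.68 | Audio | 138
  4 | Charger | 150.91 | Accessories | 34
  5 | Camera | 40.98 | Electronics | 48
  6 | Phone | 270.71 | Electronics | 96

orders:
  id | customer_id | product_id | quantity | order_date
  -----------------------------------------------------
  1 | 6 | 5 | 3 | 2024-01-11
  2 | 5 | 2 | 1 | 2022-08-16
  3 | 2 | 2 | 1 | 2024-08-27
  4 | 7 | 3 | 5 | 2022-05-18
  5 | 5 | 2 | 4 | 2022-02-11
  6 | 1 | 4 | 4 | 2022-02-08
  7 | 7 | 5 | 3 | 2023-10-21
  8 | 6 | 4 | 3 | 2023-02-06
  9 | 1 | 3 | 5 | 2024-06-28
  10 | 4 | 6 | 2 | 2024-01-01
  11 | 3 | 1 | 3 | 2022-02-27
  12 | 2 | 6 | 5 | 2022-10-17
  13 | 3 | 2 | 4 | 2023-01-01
SELECT id, product_id FROM orders WHERE product_id NOT IN (SELECT id FROM products WHERE stock >= 113)

Execution result:
id | product_id
1 | 5
6 | 4
7 | 5
8 | 4
10 | 6
12 | 6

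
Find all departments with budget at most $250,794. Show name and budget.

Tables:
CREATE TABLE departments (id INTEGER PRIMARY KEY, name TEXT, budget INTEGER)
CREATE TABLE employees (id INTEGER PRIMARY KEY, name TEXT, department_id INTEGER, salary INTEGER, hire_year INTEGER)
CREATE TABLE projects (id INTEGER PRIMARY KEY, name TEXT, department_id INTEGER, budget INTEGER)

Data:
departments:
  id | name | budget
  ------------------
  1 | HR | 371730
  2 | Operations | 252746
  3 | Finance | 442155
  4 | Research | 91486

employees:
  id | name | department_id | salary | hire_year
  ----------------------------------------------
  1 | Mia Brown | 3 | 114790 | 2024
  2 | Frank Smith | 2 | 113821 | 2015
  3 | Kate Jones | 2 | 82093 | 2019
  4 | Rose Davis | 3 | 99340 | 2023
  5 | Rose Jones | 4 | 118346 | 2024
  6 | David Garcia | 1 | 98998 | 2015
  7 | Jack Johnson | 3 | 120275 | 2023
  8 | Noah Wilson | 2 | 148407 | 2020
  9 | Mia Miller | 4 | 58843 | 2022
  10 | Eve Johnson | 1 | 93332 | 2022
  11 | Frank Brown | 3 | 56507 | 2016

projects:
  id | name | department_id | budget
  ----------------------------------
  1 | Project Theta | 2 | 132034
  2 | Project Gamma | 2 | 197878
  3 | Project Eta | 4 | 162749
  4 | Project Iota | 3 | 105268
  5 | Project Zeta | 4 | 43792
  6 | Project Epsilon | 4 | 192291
SELECT name, budget FROM departments WHERE budget <= 250794

Execution result:
name | budget
Research | 91486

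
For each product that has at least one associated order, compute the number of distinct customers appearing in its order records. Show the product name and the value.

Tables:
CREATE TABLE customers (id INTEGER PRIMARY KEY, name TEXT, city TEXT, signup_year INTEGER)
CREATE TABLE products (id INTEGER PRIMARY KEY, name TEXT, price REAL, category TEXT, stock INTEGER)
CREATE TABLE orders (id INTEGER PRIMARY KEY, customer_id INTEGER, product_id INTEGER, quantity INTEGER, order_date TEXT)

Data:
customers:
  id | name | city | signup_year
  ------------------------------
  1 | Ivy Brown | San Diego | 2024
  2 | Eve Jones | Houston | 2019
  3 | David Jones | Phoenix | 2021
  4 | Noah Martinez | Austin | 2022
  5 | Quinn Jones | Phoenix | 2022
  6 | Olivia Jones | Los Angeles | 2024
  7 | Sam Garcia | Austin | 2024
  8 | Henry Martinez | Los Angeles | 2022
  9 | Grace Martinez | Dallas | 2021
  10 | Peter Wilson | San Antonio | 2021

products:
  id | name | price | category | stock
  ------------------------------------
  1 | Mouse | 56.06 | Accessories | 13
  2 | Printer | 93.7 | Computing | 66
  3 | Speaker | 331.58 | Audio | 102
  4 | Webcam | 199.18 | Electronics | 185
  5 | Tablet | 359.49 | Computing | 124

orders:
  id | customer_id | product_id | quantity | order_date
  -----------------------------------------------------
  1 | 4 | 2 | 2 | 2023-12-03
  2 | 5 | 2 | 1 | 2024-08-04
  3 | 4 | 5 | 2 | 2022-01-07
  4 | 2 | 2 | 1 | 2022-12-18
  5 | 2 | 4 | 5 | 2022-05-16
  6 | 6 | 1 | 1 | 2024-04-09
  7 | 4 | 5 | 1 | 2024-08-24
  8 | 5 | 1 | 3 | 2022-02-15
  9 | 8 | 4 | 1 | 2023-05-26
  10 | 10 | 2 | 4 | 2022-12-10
SELECT p.name, COUNT(DISTINCT c.customer_id) AS distinct_customer_count FROM orders c JOIN products p ON c.product_id = p.id GROUP BY p.id, p.name

Execution result:
name | distinct_customer_count
Mouse | 2
Printer | 4
Webcam | 2
Tablet | 1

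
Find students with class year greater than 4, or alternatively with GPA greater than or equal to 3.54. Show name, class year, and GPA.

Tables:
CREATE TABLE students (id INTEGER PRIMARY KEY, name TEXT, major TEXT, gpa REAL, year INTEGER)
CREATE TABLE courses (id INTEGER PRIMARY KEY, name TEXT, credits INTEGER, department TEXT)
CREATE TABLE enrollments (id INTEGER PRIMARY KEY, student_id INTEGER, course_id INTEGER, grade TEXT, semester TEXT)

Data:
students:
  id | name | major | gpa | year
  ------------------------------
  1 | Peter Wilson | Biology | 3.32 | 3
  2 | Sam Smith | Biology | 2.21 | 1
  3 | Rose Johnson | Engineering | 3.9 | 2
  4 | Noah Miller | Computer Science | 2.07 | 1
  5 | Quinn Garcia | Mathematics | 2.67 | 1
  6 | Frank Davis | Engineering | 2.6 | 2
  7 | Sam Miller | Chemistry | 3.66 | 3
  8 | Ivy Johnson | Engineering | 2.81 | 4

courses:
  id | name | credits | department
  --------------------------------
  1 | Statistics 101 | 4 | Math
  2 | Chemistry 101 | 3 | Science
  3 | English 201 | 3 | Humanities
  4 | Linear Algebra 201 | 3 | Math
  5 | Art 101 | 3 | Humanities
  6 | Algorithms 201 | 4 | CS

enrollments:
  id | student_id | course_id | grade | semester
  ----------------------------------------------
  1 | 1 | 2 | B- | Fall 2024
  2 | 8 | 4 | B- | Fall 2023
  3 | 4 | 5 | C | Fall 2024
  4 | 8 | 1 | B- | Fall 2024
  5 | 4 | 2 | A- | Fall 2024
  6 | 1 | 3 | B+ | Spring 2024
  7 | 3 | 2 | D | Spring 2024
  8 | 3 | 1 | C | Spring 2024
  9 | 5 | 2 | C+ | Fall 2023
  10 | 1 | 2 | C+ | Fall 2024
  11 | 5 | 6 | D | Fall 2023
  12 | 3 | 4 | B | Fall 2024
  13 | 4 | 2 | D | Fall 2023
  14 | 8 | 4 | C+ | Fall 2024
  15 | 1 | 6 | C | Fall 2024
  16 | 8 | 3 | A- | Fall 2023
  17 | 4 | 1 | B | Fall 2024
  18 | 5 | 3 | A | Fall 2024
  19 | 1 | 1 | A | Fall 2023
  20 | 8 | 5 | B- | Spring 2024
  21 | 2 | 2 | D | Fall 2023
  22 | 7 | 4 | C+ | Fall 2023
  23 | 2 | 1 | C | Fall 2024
SELECT name, year, gpa FROM students WHERE year > 4 OR gpa >= 3.54

Execution result:
name | year | gpa
Rose Johnson | 2 | 3.90
Sam Miller | 3 | 3.66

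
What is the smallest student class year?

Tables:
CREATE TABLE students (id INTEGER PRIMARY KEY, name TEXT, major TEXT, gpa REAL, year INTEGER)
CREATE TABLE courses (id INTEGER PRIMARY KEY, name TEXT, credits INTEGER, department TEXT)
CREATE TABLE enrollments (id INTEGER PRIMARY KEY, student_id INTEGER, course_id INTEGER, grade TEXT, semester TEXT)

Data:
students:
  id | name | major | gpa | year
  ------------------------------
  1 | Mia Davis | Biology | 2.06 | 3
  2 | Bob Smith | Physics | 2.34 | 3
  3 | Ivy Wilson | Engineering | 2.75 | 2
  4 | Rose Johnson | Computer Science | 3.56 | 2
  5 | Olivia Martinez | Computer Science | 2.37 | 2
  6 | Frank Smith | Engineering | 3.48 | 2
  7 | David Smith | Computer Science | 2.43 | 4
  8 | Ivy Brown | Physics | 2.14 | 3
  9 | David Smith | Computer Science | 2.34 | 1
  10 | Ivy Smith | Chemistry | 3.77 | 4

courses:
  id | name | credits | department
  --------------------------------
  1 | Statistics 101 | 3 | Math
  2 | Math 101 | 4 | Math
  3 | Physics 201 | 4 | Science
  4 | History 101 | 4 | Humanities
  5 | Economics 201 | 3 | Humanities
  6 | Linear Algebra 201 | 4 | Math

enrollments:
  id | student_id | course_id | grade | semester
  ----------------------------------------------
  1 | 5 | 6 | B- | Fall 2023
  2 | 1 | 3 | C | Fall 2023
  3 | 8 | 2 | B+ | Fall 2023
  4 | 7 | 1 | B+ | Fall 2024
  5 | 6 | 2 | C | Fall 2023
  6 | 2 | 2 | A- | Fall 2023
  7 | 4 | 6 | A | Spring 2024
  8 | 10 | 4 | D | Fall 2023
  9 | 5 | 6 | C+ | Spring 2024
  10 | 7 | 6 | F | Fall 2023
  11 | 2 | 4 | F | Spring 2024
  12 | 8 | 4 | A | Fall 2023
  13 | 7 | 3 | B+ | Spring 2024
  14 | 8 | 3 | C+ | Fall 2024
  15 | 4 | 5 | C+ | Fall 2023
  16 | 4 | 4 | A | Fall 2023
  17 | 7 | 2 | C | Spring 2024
SELECT MIN(year) FROM students

Execution result:
1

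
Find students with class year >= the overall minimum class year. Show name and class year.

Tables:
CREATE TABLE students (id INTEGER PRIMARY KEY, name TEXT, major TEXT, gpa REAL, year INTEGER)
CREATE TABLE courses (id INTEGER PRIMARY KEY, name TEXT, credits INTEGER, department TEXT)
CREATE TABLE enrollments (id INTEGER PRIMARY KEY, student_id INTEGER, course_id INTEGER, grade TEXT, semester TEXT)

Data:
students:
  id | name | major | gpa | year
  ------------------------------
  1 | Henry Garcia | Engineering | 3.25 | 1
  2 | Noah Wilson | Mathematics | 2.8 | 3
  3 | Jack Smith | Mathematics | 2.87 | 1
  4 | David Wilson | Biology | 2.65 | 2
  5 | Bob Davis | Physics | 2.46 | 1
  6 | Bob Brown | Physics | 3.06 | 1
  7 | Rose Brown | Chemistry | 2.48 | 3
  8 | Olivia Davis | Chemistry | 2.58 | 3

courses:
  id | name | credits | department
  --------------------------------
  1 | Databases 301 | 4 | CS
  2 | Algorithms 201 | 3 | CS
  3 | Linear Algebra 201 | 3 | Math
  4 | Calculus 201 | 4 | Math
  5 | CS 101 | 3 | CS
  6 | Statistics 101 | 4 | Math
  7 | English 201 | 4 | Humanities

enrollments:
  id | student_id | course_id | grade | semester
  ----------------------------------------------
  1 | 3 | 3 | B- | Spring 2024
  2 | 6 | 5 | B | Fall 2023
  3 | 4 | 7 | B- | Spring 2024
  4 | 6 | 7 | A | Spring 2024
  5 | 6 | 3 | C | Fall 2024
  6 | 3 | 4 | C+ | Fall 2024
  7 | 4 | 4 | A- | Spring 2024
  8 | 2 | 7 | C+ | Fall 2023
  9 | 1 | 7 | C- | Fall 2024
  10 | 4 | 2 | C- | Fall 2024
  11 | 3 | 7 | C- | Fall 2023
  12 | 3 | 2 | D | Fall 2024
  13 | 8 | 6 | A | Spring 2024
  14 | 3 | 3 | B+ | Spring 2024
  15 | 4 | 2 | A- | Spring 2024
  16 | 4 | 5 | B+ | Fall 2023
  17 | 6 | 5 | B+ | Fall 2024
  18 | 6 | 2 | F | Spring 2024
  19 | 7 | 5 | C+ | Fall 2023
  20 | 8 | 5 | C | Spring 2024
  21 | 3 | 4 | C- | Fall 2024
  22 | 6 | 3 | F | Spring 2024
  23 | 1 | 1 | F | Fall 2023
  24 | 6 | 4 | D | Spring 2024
SELECT name, year FROM students WHERE year >= (SELECT MIN(year) FROM students)

Execution result:
name | year
Henry Garcia | 1
Noah Wilson | 3
Jack Smith | 1
David Wilson | 2
Bob Davis | 1
Bob Brown | 1
Rose Brown | 3
Olivia Davis | 3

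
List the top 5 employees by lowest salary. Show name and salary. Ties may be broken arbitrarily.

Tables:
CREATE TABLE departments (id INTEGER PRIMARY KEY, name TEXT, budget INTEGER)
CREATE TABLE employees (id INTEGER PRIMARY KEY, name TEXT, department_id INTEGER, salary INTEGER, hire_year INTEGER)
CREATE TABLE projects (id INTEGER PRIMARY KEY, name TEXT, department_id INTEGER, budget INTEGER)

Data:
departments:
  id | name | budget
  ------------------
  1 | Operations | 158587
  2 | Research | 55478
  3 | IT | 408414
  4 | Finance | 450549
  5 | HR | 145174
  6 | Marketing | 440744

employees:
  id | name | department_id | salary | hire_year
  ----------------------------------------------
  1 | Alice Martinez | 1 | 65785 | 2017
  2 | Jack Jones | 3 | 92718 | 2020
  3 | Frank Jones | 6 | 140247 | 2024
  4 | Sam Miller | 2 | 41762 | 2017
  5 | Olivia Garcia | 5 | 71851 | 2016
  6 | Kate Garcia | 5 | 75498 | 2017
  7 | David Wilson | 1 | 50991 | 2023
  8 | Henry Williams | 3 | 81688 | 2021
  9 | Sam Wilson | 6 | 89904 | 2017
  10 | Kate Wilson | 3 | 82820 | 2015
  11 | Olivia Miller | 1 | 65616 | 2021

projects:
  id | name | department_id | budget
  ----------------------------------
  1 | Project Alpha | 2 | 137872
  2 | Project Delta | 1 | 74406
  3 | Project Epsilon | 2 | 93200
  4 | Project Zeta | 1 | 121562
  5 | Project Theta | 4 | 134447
SELECT name, salary FROM employees ORDER BY salary ASC LIMIT 5

Execution result:
name | salary
Sam Miller | 41762
David Wilson | 50991
Olivia Miller | 65616
Alice Martinez | 65785
Olivia Garcia | 71851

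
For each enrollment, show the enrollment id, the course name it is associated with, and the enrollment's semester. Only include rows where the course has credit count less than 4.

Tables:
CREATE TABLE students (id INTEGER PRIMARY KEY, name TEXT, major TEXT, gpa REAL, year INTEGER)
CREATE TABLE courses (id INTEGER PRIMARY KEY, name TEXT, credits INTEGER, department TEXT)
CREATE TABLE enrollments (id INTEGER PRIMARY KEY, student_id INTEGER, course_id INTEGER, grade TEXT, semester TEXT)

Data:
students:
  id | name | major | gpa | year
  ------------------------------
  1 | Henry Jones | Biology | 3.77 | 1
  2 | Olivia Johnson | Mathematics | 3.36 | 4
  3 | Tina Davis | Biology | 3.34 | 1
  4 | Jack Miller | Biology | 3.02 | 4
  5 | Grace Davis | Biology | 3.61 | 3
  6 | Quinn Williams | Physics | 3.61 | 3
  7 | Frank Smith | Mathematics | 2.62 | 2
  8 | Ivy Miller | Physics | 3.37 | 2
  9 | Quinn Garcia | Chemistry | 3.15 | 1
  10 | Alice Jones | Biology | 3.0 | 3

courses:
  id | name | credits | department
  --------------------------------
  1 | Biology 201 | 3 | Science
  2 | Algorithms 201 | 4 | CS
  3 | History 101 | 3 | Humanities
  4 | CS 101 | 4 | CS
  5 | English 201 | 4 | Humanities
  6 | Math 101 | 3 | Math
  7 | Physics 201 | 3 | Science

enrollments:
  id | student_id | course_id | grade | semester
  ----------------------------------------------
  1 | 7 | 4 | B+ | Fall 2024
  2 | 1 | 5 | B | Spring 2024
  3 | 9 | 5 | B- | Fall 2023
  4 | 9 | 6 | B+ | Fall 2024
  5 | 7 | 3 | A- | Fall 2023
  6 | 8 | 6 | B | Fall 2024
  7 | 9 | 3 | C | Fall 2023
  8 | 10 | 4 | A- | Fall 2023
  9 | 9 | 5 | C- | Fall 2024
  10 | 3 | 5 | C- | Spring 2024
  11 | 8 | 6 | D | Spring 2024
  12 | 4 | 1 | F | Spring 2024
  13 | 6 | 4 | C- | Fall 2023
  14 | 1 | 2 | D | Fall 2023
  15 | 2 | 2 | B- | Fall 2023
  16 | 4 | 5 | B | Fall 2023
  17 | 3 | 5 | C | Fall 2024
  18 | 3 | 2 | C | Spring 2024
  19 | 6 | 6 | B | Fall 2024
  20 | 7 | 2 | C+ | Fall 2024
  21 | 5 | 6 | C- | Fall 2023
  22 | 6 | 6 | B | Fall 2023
SELECT c.id, p.name AS course, c.semester FROM enrollments c JOIN courses p ON c.course_id = p.id WHERE p.credits < 4

Execution result:
id | course | semester
4 | Math 101 | Fall 2024
5 | History 101 | Fall 2023
6 | Math 101 | Fall 2024
7 | History 101 | Fall 2023
11 | Math 101 | Spring 2024
12 | Biology 201 | Spring 2024
19 | Math 101 | Fall 2024
21 | Math 101 | Fall 2023
22 | Math 101 | Fall 2023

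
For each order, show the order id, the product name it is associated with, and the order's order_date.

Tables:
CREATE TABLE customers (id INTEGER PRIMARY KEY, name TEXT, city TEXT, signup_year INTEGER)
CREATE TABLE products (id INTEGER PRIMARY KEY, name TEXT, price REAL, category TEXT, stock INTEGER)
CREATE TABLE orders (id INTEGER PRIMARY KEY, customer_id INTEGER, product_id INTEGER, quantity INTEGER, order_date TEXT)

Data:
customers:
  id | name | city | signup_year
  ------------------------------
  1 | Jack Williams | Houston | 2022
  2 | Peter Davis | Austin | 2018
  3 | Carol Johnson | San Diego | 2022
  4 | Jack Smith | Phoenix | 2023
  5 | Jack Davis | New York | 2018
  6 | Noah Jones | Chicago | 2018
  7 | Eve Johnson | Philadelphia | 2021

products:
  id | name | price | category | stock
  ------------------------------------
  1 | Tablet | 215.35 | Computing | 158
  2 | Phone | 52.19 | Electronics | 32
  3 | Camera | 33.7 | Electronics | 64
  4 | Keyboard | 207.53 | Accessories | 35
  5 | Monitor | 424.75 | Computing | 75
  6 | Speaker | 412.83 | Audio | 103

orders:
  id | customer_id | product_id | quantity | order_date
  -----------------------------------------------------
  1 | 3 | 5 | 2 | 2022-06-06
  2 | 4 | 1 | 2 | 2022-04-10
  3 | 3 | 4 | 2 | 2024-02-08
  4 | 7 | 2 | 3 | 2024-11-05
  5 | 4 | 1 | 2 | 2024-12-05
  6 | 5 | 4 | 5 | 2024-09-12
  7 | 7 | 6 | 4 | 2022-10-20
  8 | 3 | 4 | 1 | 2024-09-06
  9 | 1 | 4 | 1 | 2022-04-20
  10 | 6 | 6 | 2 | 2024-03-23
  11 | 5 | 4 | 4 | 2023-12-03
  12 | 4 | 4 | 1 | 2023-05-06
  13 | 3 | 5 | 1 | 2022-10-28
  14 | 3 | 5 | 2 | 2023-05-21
SELECT c.id, p.name AS product, c.order_date FROM orders c JOIN products p ON c.product_id = p.id

Execution result:
id | product | order_date
1 | Monitor | 2022-06-06
2 | Tablet | 2022-04-10
3 | Keyboard | 2024-02-08
4 | Phone | 2024-11-05
5 | Tablet | 2024-12-05
6 | Keyboard | 2024-09-12
7 | Speaker | 2022-10-20
8 | Keyboard | 2024-09-06
9 | Keyboard | 2022-04-20
10 | Speaker | 2024-03-23
11 | Keyboard | 2023-12-03
12 | Keyboard | 2023-05-06
13 | Monitor | 2022-10-28
14 | Monitor | 2023-05-21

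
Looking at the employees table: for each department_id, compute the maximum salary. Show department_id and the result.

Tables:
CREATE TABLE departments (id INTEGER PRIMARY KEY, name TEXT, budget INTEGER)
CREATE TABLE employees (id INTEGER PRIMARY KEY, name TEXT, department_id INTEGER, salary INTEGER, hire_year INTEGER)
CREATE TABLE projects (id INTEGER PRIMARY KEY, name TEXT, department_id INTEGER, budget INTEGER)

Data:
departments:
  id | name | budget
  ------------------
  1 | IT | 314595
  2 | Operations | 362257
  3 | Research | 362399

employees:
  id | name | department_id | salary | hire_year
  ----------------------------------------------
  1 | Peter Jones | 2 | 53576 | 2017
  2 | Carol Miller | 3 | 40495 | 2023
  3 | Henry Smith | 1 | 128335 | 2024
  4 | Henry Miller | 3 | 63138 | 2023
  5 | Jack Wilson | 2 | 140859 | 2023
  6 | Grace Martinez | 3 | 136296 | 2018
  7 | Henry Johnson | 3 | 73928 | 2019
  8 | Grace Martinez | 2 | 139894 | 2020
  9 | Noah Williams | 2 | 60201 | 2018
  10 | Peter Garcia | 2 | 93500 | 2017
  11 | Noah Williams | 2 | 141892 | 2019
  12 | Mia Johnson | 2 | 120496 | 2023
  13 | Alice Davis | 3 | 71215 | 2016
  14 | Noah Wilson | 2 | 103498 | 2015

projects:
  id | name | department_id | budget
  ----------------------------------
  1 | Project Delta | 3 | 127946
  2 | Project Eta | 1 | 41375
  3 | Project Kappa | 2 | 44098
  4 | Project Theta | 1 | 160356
SELECT department_id, MAX(salary) AS max_salary FROM employees GROUP BY department_id

Execution result:
department_id | max_salary
1 | 128335
2 | 141892
3 | 136296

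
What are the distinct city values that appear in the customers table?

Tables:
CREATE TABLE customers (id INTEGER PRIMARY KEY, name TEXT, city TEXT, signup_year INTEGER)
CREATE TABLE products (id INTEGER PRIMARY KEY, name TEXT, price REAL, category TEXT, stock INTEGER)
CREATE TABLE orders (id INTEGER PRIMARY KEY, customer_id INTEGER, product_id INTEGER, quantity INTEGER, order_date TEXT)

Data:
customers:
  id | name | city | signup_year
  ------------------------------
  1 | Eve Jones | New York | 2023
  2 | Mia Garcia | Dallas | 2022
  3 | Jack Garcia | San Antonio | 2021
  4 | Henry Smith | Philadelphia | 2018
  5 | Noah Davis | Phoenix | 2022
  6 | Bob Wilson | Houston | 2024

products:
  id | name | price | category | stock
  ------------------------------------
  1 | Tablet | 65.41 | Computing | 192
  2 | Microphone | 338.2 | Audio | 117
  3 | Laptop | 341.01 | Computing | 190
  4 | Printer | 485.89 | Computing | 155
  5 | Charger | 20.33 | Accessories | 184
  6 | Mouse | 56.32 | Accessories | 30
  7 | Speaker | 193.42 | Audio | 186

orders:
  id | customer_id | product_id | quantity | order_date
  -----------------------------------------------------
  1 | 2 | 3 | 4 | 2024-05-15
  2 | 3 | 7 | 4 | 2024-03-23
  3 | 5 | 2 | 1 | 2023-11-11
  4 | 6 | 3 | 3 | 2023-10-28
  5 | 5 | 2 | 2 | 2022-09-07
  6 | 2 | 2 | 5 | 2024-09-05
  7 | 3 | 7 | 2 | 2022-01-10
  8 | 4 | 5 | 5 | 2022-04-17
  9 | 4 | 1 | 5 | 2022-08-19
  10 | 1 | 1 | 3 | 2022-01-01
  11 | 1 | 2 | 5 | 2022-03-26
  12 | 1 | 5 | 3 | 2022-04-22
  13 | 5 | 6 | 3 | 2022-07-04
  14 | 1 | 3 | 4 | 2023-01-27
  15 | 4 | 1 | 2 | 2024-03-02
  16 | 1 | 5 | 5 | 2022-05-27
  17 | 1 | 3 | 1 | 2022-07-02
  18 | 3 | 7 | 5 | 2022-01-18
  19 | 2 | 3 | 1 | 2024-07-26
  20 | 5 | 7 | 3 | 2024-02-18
SELECT DISTINCT city FROM customers

Execution result:
city
New York
Dallas
San Antonio
Philadelphia
Phoenix
Houston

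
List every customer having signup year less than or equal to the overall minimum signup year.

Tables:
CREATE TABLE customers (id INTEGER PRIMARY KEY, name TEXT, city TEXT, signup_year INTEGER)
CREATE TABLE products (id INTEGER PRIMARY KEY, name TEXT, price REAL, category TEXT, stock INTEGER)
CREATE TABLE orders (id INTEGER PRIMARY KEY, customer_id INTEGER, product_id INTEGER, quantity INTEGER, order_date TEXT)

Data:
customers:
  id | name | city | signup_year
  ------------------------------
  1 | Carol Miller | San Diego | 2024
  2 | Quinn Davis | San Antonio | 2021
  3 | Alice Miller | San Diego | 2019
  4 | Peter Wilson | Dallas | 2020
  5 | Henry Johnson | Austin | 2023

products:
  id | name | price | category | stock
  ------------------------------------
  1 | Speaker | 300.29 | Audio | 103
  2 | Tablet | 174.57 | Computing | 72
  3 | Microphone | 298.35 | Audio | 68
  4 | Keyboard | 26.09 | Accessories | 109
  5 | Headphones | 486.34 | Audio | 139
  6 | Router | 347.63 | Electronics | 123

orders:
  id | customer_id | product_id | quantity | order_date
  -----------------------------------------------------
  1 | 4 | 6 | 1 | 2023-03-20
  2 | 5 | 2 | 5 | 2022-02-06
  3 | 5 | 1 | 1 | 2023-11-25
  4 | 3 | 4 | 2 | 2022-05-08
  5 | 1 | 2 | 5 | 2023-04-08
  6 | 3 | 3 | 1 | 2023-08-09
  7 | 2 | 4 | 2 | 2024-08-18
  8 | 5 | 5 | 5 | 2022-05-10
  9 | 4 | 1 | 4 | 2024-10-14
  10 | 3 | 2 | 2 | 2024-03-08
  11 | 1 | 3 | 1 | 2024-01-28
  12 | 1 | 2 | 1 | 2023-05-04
SELECT name, signup_year FROM customers WHERE signup_year <= (SELECT MIN(signup_year) FROM customers)

Execution result:
name | signup_year
Alice Miller | 2019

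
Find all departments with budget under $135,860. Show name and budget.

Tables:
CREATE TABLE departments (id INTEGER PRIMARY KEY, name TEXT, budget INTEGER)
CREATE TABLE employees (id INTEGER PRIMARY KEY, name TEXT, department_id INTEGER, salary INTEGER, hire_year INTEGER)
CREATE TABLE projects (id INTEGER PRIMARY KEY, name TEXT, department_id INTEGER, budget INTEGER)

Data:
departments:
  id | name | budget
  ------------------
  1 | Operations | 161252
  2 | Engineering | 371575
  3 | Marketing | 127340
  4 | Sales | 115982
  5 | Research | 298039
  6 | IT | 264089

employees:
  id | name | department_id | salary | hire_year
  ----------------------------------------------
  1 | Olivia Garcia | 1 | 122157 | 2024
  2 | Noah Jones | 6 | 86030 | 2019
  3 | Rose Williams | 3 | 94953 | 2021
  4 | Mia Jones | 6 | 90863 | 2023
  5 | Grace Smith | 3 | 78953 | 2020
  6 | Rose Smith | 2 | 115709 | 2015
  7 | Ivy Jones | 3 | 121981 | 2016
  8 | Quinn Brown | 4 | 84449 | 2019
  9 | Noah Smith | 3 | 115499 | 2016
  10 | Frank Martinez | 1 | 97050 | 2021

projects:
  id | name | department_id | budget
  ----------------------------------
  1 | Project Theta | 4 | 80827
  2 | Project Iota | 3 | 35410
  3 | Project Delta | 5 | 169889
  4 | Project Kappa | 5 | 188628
SELECT name, budget FROM departments WHERE budget < 135860

Execution result:
name | budget
Marketing | 127340
Sales | 115982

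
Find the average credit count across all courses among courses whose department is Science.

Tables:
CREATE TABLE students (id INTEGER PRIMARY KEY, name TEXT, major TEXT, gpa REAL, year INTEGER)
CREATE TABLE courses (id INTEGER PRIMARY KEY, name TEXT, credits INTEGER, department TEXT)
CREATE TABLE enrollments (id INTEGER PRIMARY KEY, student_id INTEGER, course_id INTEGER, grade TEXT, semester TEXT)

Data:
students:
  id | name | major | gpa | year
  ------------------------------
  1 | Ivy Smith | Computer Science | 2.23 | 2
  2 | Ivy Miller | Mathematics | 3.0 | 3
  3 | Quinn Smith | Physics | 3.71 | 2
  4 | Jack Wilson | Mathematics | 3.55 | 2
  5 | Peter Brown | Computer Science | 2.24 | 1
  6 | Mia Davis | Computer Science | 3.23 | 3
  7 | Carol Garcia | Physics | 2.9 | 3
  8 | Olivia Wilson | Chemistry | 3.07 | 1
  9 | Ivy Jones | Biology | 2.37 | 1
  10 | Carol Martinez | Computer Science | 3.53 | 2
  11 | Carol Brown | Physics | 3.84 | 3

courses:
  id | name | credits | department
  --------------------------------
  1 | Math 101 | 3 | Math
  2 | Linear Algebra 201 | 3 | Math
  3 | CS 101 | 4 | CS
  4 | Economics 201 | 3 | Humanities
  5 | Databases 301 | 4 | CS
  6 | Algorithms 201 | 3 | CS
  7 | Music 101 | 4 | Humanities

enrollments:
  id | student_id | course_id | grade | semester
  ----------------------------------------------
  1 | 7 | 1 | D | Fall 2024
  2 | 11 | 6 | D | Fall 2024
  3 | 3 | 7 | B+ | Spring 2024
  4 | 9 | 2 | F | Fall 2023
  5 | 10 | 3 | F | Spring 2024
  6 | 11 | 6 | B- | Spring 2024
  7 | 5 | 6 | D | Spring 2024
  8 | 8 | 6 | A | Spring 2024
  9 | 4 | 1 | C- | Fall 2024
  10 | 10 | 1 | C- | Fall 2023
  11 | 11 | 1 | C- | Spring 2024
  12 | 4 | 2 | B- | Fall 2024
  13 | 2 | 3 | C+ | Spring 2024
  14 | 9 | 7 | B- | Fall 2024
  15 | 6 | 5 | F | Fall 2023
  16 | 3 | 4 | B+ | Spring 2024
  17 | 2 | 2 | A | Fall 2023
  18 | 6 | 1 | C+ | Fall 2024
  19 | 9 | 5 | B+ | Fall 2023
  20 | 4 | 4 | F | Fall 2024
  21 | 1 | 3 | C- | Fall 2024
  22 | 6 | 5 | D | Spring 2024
SELECT AVG(credits) FROM courses WHERE department = 'Science'

Execution result:
NULL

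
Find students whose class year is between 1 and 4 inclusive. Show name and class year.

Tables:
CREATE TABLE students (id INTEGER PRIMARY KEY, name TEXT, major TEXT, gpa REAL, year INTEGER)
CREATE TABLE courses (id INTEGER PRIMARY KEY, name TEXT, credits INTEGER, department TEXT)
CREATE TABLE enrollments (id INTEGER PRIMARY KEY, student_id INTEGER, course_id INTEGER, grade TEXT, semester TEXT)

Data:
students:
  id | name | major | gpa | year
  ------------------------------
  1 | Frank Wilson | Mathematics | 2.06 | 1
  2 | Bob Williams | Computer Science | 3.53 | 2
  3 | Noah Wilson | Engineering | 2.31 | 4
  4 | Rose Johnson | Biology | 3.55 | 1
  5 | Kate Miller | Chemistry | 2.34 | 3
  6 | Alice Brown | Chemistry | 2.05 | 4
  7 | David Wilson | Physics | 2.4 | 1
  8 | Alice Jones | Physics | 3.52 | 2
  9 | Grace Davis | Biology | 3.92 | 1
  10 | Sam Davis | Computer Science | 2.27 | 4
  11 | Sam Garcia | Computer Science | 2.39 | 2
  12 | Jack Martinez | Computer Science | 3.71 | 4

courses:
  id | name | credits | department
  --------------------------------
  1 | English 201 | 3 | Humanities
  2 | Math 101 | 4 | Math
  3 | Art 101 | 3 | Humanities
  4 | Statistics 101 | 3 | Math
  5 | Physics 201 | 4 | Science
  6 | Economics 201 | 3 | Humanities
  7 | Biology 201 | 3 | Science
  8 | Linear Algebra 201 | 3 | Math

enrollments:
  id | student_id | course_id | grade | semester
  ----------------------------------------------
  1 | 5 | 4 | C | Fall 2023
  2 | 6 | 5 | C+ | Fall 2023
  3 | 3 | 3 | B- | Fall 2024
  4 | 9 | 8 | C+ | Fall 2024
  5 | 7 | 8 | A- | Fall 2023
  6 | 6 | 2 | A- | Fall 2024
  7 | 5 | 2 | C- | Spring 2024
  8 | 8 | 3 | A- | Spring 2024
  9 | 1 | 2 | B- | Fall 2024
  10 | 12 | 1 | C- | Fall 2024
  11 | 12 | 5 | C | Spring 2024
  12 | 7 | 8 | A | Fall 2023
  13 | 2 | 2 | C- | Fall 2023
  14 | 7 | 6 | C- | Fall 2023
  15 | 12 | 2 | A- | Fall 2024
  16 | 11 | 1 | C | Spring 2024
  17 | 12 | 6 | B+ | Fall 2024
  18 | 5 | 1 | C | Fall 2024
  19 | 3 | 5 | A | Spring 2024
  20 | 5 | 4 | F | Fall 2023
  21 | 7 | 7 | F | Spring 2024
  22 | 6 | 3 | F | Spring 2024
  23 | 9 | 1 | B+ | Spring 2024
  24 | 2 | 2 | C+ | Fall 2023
SELECT name, year FROM students WHERE year BETWEEN 1 AND 4

Execution result:
name | year
Frank Wilson | 1
Bob Williams | 2
Noah Wilson | 4
Rose Johnson | 1
Kate Miller | 3
Alice Brown | 4
David Wilson | 1
Alice Jones | 2
Grace Davis | 1
Sam Davis | 4
Sam Garcia | 2
Jack Martinez | 4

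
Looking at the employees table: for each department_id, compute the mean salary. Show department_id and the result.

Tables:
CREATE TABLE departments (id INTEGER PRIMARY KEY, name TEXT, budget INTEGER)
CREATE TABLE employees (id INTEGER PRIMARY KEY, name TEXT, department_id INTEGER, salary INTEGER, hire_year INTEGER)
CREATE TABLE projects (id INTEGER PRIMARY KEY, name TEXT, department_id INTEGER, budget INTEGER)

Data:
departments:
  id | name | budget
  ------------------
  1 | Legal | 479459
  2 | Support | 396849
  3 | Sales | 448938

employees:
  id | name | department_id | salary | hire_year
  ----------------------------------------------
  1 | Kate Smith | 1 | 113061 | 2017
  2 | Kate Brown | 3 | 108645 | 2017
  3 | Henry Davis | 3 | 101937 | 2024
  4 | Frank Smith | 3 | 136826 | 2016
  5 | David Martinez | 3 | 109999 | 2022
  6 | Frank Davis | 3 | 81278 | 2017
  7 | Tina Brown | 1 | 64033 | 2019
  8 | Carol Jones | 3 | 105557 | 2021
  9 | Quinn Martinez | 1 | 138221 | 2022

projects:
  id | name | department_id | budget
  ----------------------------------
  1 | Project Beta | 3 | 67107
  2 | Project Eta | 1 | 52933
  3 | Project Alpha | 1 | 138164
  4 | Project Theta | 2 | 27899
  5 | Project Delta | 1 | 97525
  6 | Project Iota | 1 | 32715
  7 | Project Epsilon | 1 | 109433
SELECT department_id, AVG(salary) AS avg_salary FROM employees GROUP BY department_id

Execution result:
department_id | avg_salary
1 | 105105.00
3 | 107373.67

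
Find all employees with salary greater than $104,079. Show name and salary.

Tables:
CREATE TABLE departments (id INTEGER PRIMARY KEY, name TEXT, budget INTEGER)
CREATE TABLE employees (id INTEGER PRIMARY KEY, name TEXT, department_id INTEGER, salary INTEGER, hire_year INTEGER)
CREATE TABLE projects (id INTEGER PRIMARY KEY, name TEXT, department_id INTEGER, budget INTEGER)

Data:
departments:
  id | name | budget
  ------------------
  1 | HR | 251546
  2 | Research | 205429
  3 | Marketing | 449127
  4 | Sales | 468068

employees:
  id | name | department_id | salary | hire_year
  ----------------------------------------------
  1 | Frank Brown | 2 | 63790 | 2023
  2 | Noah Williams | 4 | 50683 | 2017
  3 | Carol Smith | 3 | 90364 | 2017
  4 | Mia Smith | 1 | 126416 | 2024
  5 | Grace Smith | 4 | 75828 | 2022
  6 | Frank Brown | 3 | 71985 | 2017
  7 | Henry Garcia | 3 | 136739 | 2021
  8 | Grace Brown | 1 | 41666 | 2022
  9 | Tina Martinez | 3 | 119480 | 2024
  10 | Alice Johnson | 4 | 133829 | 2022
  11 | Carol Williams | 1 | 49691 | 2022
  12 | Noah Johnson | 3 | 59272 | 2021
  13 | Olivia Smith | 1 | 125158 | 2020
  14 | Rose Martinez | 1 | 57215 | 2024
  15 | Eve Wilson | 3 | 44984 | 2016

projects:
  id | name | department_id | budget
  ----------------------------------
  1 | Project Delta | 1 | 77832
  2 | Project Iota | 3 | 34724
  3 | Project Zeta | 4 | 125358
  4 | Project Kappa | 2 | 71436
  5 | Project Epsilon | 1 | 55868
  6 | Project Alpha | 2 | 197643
SELECT name, salary FROM employees WHERE salary > 104079

Execution result:
name | salary
Mia Smith | 126416
Henry Garcia | 136739
Tina Martinez | 119480
Alice Johnson | 133829
Olivia Smith | 125158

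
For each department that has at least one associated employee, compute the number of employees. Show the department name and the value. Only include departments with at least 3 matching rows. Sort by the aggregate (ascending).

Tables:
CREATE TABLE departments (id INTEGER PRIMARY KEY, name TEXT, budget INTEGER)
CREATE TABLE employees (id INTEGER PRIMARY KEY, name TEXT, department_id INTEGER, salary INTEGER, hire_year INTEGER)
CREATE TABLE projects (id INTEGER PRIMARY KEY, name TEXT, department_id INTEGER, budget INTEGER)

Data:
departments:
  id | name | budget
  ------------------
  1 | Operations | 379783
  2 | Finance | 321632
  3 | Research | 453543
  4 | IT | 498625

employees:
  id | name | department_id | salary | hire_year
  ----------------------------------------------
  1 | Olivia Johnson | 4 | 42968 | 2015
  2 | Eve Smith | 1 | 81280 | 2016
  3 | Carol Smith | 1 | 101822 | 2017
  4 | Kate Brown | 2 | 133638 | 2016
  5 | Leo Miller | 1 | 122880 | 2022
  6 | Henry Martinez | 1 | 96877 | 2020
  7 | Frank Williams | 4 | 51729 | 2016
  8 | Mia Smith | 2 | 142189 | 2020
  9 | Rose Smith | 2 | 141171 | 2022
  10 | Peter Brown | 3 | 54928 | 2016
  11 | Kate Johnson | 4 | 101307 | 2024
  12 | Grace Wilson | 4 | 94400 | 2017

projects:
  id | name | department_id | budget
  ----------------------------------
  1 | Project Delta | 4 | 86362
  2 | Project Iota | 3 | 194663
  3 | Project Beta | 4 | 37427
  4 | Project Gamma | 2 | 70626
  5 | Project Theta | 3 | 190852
SELECT p.name, COUNT(*) AS n FROM employees c JOIN departments p ON c.department_id = p.id GROUP BY p.id, p.name HAVING COUNT(*) >= 3 ORDER BY n ASC

Execution result:
name | n
Finance | 3
Operations | 4
IT | 4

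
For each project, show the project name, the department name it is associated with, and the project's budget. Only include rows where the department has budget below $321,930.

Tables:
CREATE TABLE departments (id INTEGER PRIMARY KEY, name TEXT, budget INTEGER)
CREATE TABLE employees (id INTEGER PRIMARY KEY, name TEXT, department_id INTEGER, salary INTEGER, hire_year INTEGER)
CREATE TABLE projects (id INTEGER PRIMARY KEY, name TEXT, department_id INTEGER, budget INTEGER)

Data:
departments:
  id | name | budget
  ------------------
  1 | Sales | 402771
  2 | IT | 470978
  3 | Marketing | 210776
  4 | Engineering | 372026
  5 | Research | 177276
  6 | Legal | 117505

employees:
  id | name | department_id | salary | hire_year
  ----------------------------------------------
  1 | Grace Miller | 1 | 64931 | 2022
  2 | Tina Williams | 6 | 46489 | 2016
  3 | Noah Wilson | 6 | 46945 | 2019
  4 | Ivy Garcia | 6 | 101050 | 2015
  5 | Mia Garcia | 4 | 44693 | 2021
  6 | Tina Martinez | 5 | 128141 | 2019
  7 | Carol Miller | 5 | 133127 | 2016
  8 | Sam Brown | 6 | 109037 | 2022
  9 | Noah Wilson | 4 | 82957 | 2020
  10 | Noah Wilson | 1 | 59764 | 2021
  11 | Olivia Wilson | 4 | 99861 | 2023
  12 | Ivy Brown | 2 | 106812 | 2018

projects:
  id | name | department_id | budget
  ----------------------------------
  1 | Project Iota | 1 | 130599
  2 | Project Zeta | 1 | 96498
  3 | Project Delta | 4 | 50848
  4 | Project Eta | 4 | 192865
SELECT c.name, p.name AS department, c.budget FROM projects c JOIN departments p ON c.department_id = p.id WHERE p.budget < 321930

Execution result:
(no rows)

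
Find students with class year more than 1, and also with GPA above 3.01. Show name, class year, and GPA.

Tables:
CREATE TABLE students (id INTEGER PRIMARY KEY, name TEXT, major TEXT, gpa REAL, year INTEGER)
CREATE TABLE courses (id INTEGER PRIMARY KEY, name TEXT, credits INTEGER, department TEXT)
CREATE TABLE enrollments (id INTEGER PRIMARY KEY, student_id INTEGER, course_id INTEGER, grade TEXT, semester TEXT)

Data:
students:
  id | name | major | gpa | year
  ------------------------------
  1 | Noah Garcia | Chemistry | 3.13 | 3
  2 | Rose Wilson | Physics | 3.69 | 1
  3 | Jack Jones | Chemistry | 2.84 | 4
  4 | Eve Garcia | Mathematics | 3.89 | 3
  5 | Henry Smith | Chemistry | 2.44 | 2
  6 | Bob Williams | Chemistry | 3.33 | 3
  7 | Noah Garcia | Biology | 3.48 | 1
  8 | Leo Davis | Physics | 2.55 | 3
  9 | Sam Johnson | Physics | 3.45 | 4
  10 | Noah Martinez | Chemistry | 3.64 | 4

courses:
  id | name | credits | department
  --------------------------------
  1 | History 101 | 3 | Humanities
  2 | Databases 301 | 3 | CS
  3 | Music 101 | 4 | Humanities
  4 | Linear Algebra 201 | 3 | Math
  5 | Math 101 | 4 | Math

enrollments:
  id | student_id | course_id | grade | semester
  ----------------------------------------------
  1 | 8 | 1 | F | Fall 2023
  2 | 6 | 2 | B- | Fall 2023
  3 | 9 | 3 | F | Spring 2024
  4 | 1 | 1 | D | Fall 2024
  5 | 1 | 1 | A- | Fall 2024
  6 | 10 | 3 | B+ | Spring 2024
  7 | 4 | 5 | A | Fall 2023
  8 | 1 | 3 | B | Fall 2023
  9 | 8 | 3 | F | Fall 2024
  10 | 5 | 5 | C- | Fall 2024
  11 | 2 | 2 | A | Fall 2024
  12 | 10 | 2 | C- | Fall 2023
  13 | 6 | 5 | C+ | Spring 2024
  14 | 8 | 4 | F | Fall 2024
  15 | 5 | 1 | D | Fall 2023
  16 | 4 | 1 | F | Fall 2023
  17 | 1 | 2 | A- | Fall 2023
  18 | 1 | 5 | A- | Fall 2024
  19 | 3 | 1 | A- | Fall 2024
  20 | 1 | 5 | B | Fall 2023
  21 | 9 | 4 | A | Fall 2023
SELECT name, year, gpa FROM students WHERE year > 1 AND gpa > 3.01

Execution result:
name | year | gpa
Noah Garcia | 3 | 3.13
Eve Garcia | 3 | 3.89
Bob Williams | 3 | 3.33
Sam Johnson | 4 | 3.45
Noah Martinez | 4 | 3.64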